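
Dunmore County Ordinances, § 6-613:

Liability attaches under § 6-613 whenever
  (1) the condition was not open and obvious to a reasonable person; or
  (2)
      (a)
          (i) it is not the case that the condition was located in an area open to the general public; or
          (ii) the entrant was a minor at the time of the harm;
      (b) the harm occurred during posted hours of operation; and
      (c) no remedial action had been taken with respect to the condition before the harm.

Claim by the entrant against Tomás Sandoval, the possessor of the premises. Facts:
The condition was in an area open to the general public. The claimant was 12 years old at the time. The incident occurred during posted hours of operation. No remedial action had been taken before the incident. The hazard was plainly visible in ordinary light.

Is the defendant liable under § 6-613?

Yes — liable.

(1) not open/obvious — not satisfied.
(i) not (public area) — fails.
(ii) entrant a minor — satisfied.
(a): F OR T → true.
(b) during posted hours — holds.
(c) no remedial action — satisfied.
(2) = T AND T AND T = true.
Overall = F OR T = true.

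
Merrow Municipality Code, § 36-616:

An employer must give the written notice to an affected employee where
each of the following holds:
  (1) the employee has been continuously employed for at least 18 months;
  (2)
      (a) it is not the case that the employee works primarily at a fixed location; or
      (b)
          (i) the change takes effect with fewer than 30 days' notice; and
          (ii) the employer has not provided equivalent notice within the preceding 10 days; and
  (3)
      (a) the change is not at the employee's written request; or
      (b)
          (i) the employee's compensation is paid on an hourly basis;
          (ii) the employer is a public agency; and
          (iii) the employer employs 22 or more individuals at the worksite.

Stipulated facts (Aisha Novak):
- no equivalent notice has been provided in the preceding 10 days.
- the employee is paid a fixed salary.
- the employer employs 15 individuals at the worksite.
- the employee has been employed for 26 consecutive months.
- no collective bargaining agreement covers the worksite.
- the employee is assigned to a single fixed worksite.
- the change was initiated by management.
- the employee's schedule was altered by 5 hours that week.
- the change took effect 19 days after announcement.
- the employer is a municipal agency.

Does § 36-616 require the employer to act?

Yes — required.

(1) tenure ≥ 18 mo. — holds.
(a) not (fixed location) — not met.
(i) < 30 days' notice — satisfied.
(ii) no recent notice — met.
(b): T AND T → true.
So (2) is satisfied (F OR T).
(a) not employee-requested — holds.
(i) hourly-paid — fails.
(ii) public agency — holds.
(iii) ≥ 22 at site — fails.
(b): F AND T AND F → false.
(3): T OR F → true.
So Overall is satisfied (T AND T AND T).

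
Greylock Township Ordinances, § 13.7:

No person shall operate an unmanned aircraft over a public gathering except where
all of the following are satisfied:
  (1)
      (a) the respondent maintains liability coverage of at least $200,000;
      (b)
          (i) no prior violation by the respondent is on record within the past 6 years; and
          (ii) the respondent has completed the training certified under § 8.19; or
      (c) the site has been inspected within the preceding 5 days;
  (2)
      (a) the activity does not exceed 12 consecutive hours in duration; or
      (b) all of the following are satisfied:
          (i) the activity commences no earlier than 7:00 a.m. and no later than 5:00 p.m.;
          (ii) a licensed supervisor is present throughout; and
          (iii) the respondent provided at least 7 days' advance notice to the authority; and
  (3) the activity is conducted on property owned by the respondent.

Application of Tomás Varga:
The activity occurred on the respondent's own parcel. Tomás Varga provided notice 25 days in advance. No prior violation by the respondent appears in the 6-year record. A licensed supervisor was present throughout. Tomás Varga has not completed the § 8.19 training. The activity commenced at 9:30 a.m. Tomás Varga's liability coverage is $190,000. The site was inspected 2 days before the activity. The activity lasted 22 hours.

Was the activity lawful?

Yes — lawful.

(a) coverage ≥ $200,000 — not satisfied.
(i) no prior violation — met.
(ii) training certified — not satisfied.
(b) = T AND F = false.
(c) site inspected — met.
(1) = F OR F OR T = true.
(a) ≤ 12 hrs duration — fails.
(i) start within hours — satisfied.
(ii) supervisor present — holds.
(iii) ≥7 days' notice — holds.
(b): T AND T AND T → true.
(2): F OR T → true.
(3) own property — holds.
So Overall is satisfied (T AND T AND T).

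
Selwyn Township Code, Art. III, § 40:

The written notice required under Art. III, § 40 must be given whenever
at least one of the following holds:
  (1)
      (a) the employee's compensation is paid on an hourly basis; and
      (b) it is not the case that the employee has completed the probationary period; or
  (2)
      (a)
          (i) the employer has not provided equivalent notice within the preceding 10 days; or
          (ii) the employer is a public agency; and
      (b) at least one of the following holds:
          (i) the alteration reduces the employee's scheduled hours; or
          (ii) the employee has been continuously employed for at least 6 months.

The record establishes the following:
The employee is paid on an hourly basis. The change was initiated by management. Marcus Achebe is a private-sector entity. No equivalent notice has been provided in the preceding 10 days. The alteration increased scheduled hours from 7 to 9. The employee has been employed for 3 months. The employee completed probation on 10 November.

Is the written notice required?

No — not required.

(a) hourly-paid — satisfied.
(b) not (past probation) — fails.
(1): T AND F → false.
(i) no recent notice — met.
(ii) public agency — not satisfied.
(a) = T OR F = true.
(i) hours reduced — not satisfied.
(ii) tenure ≥ 6 mo. — not met.
So (b) is not satisfied (F OR F).
(2) = T AND F = false.
Overall: F OR F → false.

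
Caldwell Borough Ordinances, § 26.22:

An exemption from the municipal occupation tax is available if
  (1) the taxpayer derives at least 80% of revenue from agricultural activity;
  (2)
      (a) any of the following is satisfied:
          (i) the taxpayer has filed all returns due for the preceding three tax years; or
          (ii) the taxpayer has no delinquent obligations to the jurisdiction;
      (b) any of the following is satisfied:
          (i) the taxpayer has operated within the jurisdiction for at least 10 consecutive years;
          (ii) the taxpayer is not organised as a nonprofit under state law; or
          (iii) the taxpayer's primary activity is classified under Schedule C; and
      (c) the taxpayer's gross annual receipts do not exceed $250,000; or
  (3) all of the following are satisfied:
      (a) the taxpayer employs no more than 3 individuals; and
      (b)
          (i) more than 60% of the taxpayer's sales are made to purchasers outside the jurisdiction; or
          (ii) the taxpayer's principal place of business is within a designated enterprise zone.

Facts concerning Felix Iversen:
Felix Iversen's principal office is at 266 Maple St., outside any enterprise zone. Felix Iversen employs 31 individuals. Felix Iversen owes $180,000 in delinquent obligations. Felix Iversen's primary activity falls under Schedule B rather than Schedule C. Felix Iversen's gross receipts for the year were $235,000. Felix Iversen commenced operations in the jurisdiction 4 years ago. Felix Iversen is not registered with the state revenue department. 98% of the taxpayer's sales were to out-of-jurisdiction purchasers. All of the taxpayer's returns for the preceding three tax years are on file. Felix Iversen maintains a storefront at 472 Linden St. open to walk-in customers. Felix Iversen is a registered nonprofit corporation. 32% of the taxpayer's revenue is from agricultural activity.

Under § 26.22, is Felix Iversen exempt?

No — not exempt.

(1) ≥80% agricultural — fails.
(i) returns current — holds.
(ii) no delinquency — not met.
So (a) is satisfied (T OR F).
(i) ≥ 10 yrs in jurisdiction — fails.
(ii) not (nonprofit) — not met.
(iii) Schedule C activity — not met.
(b): F OR F OR F → false.
(c) receipts ≤ $250,000 — met.
(2) = T AND F AND T = false.
(a) ≤ 3 employees — not satisfied.
(i) >60% out-of-jur. sales — holds.
(ii) in enterprise zone — not satisfied.
(b) = T OR F = true.
(3): F AND T → false.
Overall = F OR F OR F = false.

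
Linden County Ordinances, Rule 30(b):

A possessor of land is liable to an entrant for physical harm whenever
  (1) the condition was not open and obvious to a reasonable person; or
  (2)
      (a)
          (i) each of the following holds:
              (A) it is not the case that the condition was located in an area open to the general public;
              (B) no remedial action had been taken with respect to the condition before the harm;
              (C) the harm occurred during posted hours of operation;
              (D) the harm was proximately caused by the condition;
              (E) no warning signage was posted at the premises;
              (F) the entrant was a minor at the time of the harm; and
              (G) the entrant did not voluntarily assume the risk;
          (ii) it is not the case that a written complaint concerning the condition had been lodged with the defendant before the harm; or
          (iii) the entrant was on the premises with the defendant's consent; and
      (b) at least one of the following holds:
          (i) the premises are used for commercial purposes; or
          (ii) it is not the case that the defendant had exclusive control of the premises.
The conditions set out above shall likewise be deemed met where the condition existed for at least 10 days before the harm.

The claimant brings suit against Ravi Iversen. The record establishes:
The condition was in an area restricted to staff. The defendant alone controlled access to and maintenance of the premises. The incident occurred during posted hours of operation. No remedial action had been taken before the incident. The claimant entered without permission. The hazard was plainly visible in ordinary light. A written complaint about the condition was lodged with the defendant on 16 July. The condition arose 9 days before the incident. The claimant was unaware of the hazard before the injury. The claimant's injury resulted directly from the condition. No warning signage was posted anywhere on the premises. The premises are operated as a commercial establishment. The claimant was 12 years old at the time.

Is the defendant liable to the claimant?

Yes — liable.

(1) not open/obvious — not met.
(A) not (public area) — met.
(B) no remedial action — satisfied.
(C) during posted hours — met.
(D) proximate cause — met.
(E) no signage posted — met.
(F) entrant a minor — holds.
(G) no assumed risk — holds.
(i): T AND T AND T AND T AND T AND T AND T → true.
(ii) not (complaint lodged) — fails.
(iii) consent to enter — not met.
So (a) is satisfied (T OR F OR F).
(i) commercial use — met.
(ii) not (exclusive control) — not satisfied.
So (b) is satisfied (T OR F).
(2): T AND T → true.
So Overall is satisfied (F OR T).
Exception (condition ≥10 days old) — not satisfied.
Result: main true OR exception false → true.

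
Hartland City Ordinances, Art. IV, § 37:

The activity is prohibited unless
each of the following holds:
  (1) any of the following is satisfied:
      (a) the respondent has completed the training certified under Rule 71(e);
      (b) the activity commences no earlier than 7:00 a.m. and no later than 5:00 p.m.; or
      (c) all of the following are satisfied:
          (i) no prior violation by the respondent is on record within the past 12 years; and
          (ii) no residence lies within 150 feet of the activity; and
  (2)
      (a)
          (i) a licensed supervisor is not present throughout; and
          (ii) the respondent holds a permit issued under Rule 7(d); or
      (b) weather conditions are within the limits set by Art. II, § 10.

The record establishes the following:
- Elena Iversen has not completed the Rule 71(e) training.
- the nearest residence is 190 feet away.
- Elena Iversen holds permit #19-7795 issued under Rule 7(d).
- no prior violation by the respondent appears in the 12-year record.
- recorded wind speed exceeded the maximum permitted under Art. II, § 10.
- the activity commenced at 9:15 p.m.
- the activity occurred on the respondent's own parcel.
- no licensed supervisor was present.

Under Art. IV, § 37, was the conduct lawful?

(a) training certified — not satisfied.
(b) start within hours — not satisfied.
(i) no prior violation — holds.
(ii) no residence in 150 ft — holds.
(c): T AND T → true.
So (1) is satisfied (F OR F OR T).
(i) not (supervisor present) — holds.
(ii) holds permit — holds.
So (a) is satisfied (T AND T).
(b) weather ok — fails.
(2) = T OR F = true.
Overall: T AND T → true.

Yes — lawful.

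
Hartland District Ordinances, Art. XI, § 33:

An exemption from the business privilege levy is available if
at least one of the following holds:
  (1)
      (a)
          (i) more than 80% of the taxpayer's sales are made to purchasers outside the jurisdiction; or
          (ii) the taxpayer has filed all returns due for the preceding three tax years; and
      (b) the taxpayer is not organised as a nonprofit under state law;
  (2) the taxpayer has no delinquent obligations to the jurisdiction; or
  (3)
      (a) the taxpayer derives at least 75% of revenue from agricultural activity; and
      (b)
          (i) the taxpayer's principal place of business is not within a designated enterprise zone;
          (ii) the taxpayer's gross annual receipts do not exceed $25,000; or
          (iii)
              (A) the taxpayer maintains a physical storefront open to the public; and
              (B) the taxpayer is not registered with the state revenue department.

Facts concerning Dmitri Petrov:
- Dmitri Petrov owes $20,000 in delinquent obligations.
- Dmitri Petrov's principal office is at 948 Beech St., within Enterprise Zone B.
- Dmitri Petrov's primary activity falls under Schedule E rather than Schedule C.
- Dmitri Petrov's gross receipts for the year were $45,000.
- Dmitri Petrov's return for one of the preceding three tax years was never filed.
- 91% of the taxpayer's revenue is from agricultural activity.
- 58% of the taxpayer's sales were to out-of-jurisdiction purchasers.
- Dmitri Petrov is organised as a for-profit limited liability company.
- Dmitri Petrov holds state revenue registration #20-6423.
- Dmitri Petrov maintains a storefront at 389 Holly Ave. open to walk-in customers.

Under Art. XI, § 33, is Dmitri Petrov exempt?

(i) >80% out-of-jur. sales — not met.
(ii) returns current — fails.
(a): F OR F → false.
(b) not (nonprofit) — met.
(1) = F AND T = false.
(2) no delinquency — fails.
(a) ≥75% agricultural — holds.
(i) not (in enterprise zone) — fails.
(ii) receipts ≤ $25,000 — not satisfied.
(A) has storefront — met.
(B) not (state-registered) — not met.
(iii) = T AND F = false.
(b) = F OR F OR F = false.
So (3) is not satisfied (T AND F).
So Overall is not satisfied (F OR F OR F).

No — not exempt.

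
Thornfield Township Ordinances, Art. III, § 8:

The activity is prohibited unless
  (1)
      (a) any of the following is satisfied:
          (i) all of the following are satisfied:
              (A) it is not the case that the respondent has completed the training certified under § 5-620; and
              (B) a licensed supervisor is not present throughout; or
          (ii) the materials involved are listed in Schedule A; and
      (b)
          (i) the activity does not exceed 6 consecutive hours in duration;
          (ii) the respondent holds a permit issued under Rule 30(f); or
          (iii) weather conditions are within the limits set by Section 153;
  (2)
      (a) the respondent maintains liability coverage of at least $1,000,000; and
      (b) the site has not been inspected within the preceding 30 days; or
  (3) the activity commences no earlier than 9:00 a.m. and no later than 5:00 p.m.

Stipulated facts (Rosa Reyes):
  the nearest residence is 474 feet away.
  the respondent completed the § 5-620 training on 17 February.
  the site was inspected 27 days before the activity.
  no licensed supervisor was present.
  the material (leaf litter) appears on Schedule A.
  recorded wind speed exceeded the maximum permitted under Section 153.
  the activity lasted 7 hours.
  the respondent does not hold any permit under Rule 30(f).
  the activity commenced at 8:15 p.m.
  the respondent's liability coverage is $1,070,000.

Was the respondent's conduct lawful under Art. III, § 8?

(A) not (training certified) — not met.
(B) not (supervisor present) — met.
(i): F AND T → false.
(ii) Schedule A material — satisfied.
So (a) is satisfied (F OR T).
(i) ≤ 6 hrs duration — not met.
(ii) holds permit — not met.
(iii) weather ok — not met.
(b) = F OR F OR F = false.
So (1) is not satisfied (T AND F).
(a) coverage ≥ $1,000,000 — holds.
(b) not (site inspected) — fails.
(2): T AND F → false.
(3) start within hours — fails.
Overall = F OR F OR F = false.

No — unlawful.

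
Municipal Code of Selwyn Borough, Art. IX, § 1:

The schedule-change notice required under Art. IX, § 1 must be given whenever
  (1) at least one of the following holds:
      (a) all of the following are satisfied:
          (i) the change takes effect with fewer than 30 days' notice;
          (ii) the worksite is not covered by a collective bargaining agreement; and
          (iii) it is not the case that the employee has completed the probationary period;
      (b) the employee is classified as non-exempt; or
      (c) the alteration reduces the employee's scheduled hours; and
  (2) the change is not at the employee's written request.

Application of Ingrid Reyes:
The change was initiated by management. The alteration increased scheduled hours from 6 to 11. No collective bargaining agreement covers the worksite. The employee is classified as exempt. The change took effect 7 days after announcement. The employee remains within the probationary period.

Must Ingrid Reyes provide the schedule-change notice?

Yes — required.

(i) < 30 days' notice — satisfied.
(ii) no CBA — met.
(iii) not (past probation) — met.
(a) = T AND T AND T = true.
(b) non-exempt — fails.
(c) hours reduced — not met.
So (1) is satisfied (T OR F OR F).
(2) not employee-requested — holds.
Overall = T AND T = true.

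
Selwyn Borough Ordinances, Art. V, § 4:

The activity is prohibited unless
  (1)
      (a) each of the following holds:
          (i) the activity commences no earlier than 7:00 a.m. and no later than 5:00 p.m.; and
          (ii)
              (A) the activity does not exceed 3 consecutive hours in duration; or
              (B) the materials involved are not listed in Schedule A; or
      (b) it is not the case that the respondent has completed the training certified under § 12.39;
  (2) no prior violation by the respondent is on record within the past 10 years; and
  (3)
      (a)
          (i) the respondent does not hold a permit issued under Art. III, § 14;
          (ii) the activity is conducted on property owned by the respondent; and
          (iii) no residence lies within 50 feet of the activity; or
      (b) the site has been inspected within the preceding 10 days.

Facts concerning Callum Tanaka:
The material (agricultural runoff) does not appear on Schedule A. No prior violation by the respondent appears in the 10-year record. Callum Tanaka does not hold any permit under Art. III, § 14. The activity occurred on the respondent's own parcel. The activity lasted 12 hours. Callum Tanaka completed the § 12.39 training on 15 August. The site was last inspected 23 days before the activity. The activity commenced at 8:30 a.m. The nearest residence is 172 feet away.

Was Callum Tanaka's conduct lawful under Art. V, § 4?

(i) start within hours — satisfied.
(A) ≤ 3 hrs duration — not satisfied.
(B) not (Schedule A material) — holds.
So (ii) is satisfied (F OR T).
(a) = T AND T = true.
(b) not (training certified) — not met.
(1) = T OR F = true.
(2) no prior violation — met.
(i) not (holds permit) — satisfied.
(ii) own property — met.
(iii) no residence in 50 ft — holds.
So (a) is satisfied (T AND T AND T).
(b) site inspected — not satisfied.
(3) = T OR F = true.
Overall: T AND T AND T → true.

Yes — lawful.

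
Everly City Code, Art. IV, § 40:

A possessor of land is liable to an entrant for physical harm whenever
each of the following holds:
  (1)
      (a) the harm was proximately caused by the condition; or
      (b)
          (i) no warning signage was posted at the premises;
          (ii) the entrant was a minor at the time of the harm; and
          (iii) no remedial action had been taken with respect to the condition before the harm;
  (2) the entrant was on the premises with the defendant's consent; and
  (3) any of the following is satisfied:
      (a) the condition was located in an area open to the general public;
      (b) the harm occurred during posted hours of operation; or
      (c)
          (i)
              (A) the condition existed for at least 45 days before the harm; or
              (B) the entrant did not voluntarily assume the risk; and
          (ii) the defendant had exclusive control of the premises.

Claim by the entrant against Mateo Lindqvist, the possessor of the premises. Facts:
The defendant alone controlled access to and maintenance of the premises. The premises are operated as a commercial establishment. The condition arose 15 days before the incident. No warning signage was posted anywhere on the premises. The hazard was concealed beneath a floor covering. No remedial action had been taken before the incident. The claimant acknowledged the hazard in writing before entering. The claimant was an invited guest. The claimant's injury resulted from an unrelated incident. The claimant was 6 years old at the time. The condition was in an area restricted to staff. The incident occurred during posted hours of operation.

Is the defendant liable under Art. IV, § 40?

(a) proximate cause — fails.
(i) no signage posted — satisfied.
(ii) entrant a minor — satisfied.
(iii) no remedial action — holds.
So (b) is satisfied (T AND T AND T).
So (1) is satisfied (F OR T).
(2) consent to enter — holds.
(a) public area — not met.
(b) during posted hours — holds.
(A) condition ≥45 days old — not met.
(B) no assumed risk — not satisfied.
(i) = F OR F = false.
(ii) exclusive control — holds.
(c): F AND T → false.
(3): F OR T OR F → true.
So Overall is satisfied (T AND T AND T).

Yes — liable.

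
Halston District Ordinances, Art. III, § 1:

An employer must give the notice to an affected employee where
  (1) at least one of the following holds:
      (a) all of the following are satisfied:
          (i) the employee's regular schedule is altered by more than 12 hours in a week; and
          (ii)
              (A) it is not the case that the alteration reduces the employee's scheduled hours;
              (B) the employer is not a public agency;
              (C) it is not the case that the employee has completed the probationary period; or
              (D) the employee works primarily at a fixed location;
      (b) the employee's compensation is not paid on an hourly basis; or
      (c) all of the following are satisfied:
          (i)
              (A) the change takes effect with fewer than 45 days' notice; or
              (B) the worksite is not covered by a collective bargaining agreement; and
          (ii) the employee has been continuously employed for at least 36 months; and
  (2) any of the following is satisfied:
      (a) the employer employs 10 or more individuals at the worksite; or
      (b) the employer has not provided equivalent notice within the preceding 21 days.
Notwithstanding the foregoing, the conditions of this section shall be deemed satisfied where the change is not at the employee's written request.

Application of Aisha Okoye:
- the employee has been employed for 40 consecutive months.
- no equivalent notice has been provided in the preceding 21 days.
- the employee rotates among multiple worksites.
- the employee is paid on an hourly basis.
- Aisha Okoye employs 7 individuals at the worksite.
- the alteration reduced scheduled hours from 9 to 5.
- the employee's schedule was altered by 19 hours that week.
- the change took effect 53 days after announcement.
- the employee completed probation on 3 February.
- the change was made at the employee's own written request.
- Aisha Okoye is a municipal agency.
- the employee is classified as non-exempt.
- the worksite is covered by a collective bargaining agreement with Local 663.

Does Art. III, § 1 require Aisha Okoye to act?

No — not required.

(i) schedule shift > 12h — holds.
(A) not (hours reduced) — not met.
(B) not (public agency) — fails.
(C) not (past probation) — not met.
(D) fixed location — fails.
(ii) = F OR F OR F OR F = false.
So (a) is not satisfied (T AND F).
(b) not (hourly-paid) — fails.
(A) < 45 days' notice — fails.
(B) no CBA — not met.
(i) = F OR F = false.
(ii) tenure ≥ 36 mo. — satisfied.
(c): F AND T → false.
(1): F OR F OR F → false.
(a) ≥ 10 at site — fails.
(b) no recent notice — holds.
(2) = F OR T = true.
So Overall is not satisfied (F AND T).
Exception (not employee-requested) — not satisfied.
Result: main false OR exception false → false.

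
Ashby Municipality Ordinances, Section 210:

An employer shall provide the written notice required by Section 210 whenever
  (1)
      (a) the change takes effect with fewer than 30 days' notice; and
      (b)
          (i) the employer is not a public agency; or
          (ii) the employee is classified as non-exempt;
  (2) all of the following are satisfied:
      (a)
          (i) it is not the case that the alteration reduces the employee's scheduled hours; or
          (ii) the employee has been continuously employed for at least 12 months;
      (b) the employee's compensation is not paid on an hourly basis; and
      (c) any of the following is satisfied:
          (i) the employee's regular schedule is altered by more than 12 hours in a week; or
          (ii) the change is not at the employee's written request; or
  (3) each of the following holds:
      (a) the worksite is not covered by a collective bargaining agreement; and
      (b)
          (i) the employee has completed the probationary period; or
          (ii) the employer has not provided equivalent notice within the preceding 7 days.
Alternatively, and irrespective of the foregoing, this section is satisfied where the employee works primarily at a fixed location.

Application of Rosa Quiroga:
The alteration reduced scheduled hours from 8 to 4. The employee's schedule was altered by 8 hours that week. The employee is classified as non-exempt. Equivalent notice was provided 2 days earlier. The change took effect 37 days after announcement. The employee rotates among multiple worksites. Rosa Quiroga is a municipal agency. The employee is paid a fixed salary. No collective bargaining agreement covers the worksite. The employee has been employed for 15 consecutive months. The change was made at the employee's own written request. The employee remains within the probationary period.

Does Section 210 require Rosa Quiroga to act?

No — not required.

(a) < 30 days' notice — not met.
(i) not (public agency) — not satisfied.
(ii) non-exempt — holds.
(b): F OR T → true.
(1) = F AND T = false.
(i) not (hours reduced) — not satisfied.
(ii) tenure ≥ 12 mo. — holds.
(a): F OR T → true.
(b) not (hourly-paid) — satisfied.
(i) schedule shift > 12h — not satisfied.
(ii) not employee-requested — fails.
(c) = F OR F = false.
So (2) is not satisfied (T AND T AND F).
(a) no CBA — holds.
(i) past probation — not met.
(ii) no recent notice — not met.
(b): F OR F → false.
So (3) is not satisfied (T AND F).
Overall: F OR F OR F → false.
Exception (fixed location) — not satisfied.
Result: main false OR exception false → false.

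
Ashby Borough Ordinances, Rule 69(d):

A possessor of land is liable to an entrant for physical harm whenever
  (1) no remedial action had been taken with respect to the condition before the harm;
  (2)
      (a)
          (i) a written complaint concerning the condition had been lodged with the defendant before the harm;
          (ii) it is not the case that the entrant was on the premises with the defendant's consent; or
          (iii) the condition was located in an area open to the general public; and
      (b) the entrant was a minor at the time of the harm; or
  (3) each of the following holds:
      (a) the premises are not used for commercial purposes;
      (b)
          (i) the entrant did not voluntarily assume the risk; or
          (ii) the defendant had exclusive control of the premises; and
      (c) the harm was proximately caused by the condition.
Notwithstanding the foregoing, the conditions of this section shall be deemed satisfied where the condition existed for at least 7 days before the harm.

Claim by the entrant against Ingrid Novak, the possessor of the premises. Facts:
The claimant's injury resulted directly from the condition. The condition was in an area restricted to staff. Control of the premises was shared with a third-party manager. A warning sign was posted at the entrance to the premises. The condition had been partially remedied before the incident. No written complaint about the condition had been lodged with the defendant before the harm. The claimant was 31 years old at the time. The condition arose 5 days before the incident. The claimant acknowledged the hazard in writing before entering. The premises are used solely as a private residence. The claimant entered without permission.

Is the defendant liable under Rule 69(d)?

(1) no remedial action — fails.
(i) complaint lodged — not satisfied.
(ii) not (consent to enter) — satisfied.
(iii) public area — fails.
So (a) is satisfied (F OR T OR F).
(b) entrant a minor — not met.
(2) = T AND F = false.
(a) not (commercial use) — met.
(i) no assumed risk — not met.
(ii) exclusive control — not satisfied.
(b) = F OR F = false.
(c) proximate cause — satisfied.
(3) = T AND F AND T = false.
Overall: F OR F OR F → false.
Exception (condition ≥7 days old) — not satisfied.
Result: main false OR exception false → false.

No — not liable.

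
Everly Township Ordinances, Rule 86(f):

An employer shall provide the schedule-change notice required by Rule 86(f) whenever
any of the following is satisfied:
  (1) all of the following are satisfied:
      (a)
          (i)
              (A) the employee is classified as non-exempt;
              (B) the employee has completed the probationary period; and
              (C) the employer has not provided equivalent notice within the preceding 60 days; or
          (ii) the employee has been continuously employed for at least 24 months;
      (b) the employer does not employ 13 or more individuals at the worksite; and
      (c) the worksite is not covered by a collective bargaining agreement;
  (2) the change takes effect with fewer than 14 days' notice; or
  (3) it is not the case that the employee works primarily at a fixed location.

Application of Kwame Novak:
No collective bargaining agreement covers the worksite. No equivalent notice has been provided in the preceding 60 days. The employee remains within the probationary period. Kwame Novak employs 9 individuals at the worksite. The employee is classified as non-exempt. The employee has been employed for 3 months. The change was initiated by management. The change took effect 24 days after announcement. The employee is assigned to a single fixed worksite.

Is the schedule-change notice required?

No — not required.

(A) non-exempt — satisfied.
(B) past probation — not met.
(C) no recent notice — satisfied.
(i) = T AND F AND T = false.
(ii) tenure ≥ 24 mo. — not satisfied.
(a) = F OR F = false.
(b) not (≥ 13 at site) — met.
(c) no CBA — holds.
(1): F AND T AND T → false.
(2) < 14 days' notice — fails.
(3) not (fixed location) — not satisfied.
So Overall is not satisfied (F OR F OR F).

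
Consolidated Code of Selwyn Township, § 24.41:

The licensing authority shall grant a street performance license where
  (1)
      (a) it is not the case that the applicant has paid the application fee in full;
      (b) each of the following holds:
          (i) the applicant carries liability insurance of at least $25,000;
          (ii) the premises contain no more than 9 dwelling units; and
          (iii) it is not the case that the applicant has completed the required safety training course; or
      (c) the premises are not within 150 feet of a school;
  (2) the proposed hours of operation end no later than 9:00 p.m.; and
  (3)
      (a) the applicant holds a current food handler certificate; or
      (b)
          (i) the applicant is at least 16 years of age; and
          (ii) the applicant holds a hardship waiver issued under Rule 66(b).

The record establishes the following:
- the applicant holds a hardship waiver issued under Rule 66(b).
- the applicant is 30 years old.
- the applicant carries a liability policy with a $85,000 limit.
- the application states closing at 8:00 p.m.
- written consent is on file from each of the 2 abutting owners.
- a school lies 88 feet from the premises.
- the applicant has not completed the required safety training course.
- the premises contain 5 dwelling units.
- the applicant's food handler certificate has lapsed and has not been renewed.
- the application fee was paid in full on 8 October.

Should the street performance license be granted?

Yes — granted.

(a) not (fee paid) — not satisfied.
(i) insurance ≥ $25,000 — satisfied.
(ii) ≤ 9 units — satisfied.
(iii) not (safety training) — satisfied.
(b) = T AND T AND T = true.
(c) ≥150 ft from school — fails.
(1): F OR T OR F → true.
(2) closes by 9 p.m. — holds.
(a) food handler cert. — not satisfied.
(i) age ≥ 16 — satisfied.
(ii) hardship waiver — met.
(b): T AND T → true.
(3): F OR T → true.
Overall = T AND T AND T = true.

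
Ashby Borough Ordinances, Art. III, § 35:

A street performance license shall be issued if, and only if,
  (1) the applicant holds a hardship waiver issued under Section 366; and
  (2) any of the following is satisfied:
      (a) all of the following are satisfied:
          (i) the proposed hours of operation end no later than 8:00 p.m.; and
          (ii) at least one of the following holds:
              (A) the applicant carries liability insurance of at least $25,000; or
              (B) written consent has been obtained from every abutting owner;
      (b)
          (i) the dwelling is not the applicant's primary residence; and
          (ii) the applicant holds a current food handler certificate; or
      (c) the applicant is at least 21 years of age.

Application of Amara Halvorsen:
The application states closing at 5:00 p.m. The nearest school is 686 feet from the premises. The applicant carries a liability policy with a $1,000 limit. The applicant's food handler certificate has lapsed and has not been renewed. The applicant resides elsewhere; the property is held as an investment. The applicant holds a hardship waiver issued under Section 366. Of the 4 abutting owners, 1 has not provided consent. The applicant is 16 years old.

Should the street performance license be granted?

No — denied.

(1) hardship waiver — satisfied.
(i) closes by 8 p.m. — holds.
(A) insurance ≥ $25,000 — not met.
(B) all abutters consent — not satisfied.
(ii): F OR F → false.
So (a) is not satisfied (T AND F).
(i) not (primary residence) — met.
(ii) food handler cert. — not satisfied.
So (b) is not satisfied (T AND F).
(c) age ≥ 21 — fails.
(2) = F OR F OR F = false.
Overall: T AND F → false.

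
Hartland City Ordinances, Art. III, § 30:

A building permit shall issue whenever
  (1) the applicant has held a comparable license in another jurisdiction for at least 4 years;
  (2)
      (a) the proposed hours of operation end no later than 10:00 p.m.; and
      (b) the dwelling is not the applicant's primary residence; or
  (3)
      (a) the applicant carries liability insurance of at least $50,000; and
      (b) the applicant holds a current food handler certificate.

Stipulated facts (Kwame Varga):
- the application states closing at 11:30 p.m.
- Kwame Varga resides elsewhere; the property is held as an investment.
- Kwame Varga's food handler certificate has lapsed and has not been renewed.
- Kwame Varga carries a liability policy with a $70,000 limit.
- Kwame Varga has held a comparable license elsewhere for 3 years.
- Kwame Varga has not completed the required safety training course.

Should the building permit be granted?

(1) prior license ≥ 4 yr — not met.
(a) closes by 10 p.m. — fails.
(b) not (primary residence) — holds.
(2): F AND T → false.
(a) insurance ≥ $50,000 — met.
(b) food handler cert. — fails.
(3) = T AND F = false.
Overall: F OR F OR F → false.

No — denied.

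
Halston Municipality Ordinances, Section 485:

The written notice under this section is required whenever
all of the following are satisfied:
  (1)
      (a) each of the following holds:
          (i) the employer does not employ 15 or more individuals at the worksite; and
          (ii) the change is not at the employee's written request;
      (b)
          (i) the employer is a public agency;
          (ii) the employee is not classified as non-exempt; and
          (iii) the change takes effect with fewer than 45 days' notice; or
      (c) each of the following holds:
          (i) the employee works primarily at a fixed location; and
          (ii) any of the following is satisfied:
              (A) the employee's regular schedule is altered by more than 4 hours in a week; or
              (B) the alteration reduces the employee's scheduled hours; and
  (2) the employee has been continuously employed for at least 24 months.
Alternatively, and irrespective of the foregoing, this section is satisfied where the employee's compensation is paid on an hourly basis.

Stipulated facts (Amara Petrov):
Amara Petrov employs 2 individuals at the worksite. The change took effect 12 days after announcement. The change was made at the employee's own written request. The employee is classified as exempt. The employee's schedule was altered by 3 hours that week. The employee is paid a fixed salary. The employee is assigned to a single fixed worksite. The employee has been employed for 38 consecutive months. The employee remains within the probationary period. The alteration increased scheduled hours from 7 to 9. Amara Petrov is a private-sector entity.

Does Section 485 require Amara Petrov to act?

(i) not (≥ 15 at site) — satisfied.
(ii) not employee-requested — fails.
(a): T AND F → false.
(i) public agency — not met.
(ii) not (non-exempt) — met.
(iii) < 45 days' notice — satisfied.
So (b) is not satisfied (F AND T AND T).
(i) fixed location — met.
(A) schedule shift > 4h — not satisfied.
(B) hours reduced — fails.
(ii): F OR F → false.
(c): T AND F → false.
(1) = F OR F OR F = false.
(2) tenure ≥ 24 mo. — met.
Overall = F AND T = false.
Exception (hourly-paid) — not satisfied.
Result: main false OR exception false → false.

No — not required.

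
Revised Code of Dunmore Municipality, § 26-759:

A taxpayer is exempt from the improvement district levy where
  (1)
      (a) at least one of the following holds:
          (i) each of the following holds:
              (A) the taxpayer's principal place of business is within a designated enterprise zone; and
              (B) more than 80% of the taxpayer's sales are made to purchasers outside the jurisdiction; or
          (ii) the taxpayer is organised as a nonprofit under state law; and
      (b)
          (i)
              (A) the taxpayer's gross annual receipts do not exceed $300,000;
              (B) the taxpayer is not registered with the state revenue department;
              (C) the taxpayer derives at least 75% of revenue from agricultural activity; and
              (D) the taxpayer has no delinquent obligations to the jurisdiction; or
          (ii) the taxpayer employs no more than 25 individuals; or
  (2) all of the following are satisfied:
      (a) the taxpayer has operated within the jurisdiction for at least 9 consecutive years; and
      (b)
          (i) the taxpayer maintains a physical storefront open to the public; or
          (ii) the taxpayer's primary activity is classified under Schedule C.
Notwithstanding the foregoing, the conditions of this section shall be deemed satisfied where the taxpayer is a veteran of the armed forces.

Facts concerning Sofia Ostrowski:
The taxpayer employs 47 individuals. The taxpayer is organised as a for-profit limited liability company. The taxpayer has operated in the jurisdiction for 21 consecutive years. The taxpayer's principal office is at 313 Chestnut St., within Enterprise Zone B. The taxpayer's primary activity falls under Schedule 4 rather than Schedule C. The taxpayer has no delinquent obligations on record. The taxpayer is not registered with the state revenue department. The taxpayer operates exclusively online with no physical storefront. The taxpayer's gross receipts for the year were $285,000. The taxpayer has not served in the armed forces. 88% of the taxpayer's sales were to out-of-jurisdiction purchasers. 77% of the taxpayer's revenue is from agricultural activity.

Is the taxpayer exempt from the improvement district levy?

Yes — exempt.

(A) in enterprise zone — holds.
(B) >80% out-of-jur. sales — satisfied.
So (i) is satisfied (T AND T).
(ii) nonprofit — fails.
(a): T OR F → true.
(A) receipts ≤ $300,000 — met.
(B) not (state-registered) — holds.
(C) ≥75% agricultural — met.
(D) no delinquency — holds.
So (i) is satisfied (T AND T AND T AND T).
(ii) ≤ 25 employees — not met.
(b) = T OR F = true.
So (1) is satisfied (T AND T).
(a) ≥ 9 yrs in jurisdiction — holds.
(i) has storefront — not met.
(ii) Schedule C activity — not met.
(b): F OR F → false.
(2) = T AND F = false.
Overall = T OR F = true.
Exception (veteran) — not satisfied.
Result: main true OR exception false → true.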